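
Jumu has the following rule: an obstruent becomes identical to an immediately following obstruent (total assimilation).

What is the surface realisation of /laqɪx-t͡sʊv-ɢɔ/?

/x/ is the segment targeted by the rule; it sits immediately before /t͡s/, so it assimilates completely and surfaces as [t͡s].
At the second juncture, /v/ likewise becomes [ɢ] adjacent to /ɢ/.

[laqɪt͡st͡sʊɢɢɔ]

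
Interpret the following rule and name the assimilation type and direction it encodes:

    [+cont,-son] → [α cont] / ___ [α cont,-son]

The rule copies [cont] (continuancy) from the environment onto the target fricatives; since [±cont] encodes the stop/fricative manner contrast, the assimilating dimension is manner.
Since the environment is written after the underscore, the trigger follows the target; the direction is regressive.

regressive manner assimilation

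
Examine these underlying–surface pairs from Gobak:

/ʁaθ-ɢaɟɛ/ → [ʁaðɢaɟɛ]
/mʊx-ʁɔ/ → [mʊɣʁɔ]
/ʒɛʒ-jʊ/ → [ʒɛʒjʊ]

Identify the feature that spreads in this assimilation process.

The segment that alternates is /θ/, which surfaces as [ð] when adjacent to /ɢ/.
The change voiceless → voiced matches the voicing of the following /ɢ/, identifying this as voicing assimilation.
Checking the remaining alternation: /x/ → [ɣ] before /ʁ/ (voiceless → voiced, matching voiced) — only voicing changes, and always toward the following segment.
Nothing changes in [ʒɛʒjʊ]: there the adjacent consonants already agree in voicing (/ʒ/ and /j/ are both voiced), so this form is consistent with the same rule.

voicing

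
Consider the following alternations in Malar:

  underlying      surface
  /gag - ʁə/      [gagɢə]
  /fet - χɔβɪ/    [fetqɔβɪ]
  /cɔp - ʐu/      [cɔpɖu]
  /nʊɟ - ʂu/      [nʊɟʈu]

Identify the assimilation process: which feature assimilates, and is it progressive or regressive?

progressive manner assimilation

Underlying /ʁ/ is realised as [ɢ] next to /g/; /g/ itself does not change.
/ʁ/ is a fricative while /g/ is a stop; the output [ɢ] is a stop, matching the trigger — so the feature that spreads is manner.
Place and voice are unchanged, so the assimilation is partial, not total.
Checking the remaining alternations: /χ/ → [q] after /t/ (fricative → stop, matching a stop); /ʐ/ → [ɖ] after /p/ (fricative → stop, matching a stop); /ʂ/ → [ʈ] after /ɟ/ (fricative → stop, matching a stop) — only manner changes, and always toward the preceding segment.
Since the segment that changes follows the conditioning segment, the assimilation is progressive.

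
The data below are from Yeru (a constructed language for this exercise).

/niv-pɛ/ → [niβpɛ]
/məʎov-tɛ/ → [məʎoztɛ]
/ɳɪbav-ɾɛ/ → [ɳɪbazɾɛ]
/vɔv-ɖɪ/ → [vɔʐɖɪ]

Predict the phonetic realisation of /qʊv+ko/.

[qʊɣko]

The data show regressive place assimilation: /v/ → [β] before /p/; /v/ → [z] before /t/; /v/ → [z] before /ɾ/; /v/ → [ʐ] before /ɖ/. In each pair only place changes, matching the following consonant, while manner and voice stay constant.
The rule targets /v/ (voiced labiodental fricative), which sits before the trigger /k/ (velar).
The voiced velar fricative is [ɣ], so /v/ → [ɣ].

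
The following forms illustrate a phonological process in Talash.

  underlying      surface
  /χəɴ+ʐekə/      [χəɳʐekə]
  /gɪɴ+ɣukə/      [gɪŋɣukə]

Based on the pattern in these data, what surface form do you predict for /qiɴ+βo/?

[qimβo]

The data show regressive place assimilation: /ɴ/ → [ɳ] before /ʐ/; /ɴ/ → [ŋ] before /ɣ/. In each pair only place changes, matching the following consonant, while manner and voice stay constant.
The rule targets /ɴ/ (voiced uvular nasal), which sits before the trigger /β/ (bilabial).
The voiced bilabial nasal is [m], so /ɴ/ → [m].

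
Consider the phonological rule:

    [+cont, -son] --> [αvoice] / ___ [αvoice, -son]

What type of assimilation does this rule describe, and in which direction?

The shared variable α links the value of [voice] on the target to the same value on the neighbouring segment, so voicing is the feature that assimilates.
Since the environment is written after the underscore, the trigger follows the target; the direction is regressive.

regressive voicing assimilation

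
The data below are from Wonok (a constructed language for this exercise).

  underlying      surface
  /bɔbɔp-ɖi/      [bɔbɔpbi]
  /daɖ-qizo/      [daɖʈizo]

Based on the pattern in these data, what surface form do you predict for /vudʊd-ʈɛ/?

The data show progressive place assimilation: /ɖ/ → [b] after /p/; /q/ → [ʈ] after /ɖ/. In each pair only place changes, matching the preceding consonant, while manner and voice stay constant.
/ʈ/ is a voiceless retroflex stop. The preceding trigger /d/ is alveolar, so /ʈ/ must become alveolar as well.
The voiceless alveolar stop is [t], so /ʈ/ → [t].

[vudʊdtɛ]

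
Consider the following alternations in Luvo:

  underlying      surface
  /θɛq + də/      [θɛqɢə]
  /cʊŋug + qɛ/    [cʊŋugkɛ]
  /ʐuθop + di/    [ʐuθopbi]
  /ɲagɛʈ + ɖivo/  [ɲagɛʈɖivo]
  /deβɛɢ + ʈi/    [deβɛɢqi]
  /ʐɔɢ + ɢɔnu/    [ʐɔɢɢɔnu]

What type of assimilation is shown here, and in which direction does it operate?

Comparing underlying and surface forms, /d/ → [ɢ] is the alternation; the neighbouring /q/ is constant.
/d/ is alveolar while /q/ is uvular; the output [ɢ] is uvular, matching the trigger — so the feature that spreads is place.
Manner and voice are unchanged, so the assimilation is partial, not total.
The same holds elsewhere in the data: /q/ → [k] after /g/ (uvular → velar, matching velar); /d/ → [b] after /p/ (alveolar → bilabial, matching bilabial); /ʈ/ → [q] after /ɢ/ (retroflex → uvular, matching uvular) — only place changes, and always toward the preceding segment.
Nothing changes in [ɲagɛʈɖivo], [ʐɔɢɢɔnu]: there the adjacent consonants already agree in place (/ɖ/ and /ʈ/ are both retroflex; /ɢ/ and /ɢ/ are both uvular), so these forms are consistent with the same rule.
The trigger is the preceding segment, so the direction is progressive (perseverative).

progressive place assimilation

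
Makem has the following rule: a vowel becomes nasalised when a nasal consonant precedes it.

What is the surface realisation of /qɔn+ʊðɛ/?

The vowel /ʊ/ is adjacent to the preceding nasal /n/, so it acquires [+nasal] and surfaces as [ʊ̃].

[qɔnʊ̃ðɛ]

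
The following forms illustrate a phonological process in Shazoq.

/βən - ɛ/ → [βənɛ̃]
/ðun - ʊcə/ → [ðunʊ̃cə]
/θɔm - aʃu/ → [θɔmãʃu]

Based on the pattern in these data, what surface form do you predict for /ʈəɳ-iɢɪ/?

The data show progressive nasality assimilation (vowel nasalisation): /ɛ/ → [ɛ̃] after /n/; /ʊ/ → [ʊ̃] after /n/; /a/ → [ã] after /m/ — a vowel is nasalised by an immediately preceding nasal consonant.
The vowel /i/ is adjacent to the preceding nasal /ɳ/, so it acquires [+nasal] and surfaces as [ĩ].

[ʈəɳĩɢɪ]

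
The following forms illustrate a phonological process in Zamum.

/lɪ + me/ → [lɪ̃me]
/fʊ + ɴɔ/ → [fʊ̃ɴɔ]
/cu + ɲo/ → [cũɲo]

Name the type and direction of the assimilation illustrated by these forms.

regressive nasality assimilation (vowel nasalisation)

The vowel /ɪ/ surfaces as nasalised [ɪ̃] next to the following nasal /m/ — it has acquired the [+nasal] feature of its neighbour.
Likewise in the remaining data: /ʊ/ → [ʊ̃] before /ɴ/; /u/ → [ũ] before /ɲ/ — each time a vowel is nasalised next to a following nasal.
Because the conditioning nasal is to the right of the vowel that changes, the process is regressive (anticipatory).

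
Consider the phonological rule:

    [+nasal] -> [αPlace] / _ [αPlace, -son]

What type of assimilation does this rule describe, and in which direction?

The shared variable α links the value of the place features (abbreviated [Place]) on the target to the same value on the neighbouring segment, so place is the feature that assimilates.
Since the environment is written after the underscore, the trigger follows the target; the direction is regressive.

regressive place assimilation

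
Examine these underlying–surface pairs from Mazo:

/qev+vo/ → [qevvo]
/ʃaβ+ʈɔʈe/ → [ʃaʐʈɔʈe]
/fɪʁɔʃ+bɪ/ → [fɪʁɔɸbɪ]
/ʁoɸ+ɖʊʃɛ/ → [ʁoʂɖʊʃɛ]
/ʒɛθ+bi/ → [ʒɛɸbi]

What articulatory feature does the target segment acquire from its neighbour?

place

Underlying /β/ is realised as [ʐ] next to /ʈ/; /ʈ/ itself does not change.
The change bilabial → retroflex matches the place of the following /ʈ/, identifying this as place assimilation.
Checking the remaining alternations: /ʃ/ → [ɸ] before /b/ (postalveolar → bilabial, matching bilabial); /ɸ/ → [ʂ] before /ɖ/ (bilabial → retroflex, matching retroflex); /θ/ → [ɸ] before /b/ (dental → bilabial, matching bilabial) — only place changes, and always toward the following segment.
No alternation appears in [qevvo]: there the adjacent consonants already agree in place (/v/ and /v/ are both labiodental), so this form is consistent with the same rule.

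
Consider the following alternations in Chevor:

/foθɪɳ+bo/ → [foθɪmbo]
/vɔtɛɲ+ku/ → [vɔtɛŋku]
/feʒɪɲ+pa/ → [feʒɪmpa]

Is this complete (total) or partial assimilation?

The segment that alternates is /ɳ/, which surfaces as [m] when adjacent to /b/.
/ɳ/ is retroflex while /b/ is bilabial; the output [m] is bilabial, matching the trigger — so the feature that spreads is place.
Manner and voice are unchanged, so the assimilation is partial, not total.
Checking the remaining alternations: /ɲ/ → [ŋ] before /k/ (palatal → velar, matching velar); /ɲ/ → [m] before /p/ (palatal → bilabial, matching bilabial) — only place changes, and always toward the following segment.

partial assimilation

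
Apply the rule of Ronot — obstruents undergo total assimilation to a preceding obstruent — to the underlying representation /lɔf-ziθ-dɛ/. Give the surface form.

/z/ is the segment targeted by the rule; it sits immediately after /f/, so it assimilates completely and surfaces as [f].
The same rule applies at the second boundary: /d/ → [θ] next to /θ/.

[lɔffiθθɛ]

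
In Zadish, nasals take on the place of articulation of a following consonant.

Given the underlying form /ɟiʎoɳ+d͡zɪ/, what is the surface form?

The rule targets /ɳ/ (voiced retroflex nasal), which sits before the trigger /d͡z/ (alveolar).
Changing only its place to alveolar gives [n] — the voiced alveolar nasal.

[ɟiʎond͡zɪ]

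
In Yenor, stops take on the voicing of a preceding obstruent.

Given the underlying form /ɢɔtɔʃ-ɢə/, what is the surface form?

The rule targets /ɢ/ (voiced uvular stop), which sits after the trigger /ʃ/ (voiceless).
The voiceless uvular stop is [q], so /ɢ/ → [q].

[ɢɔtɔʃqə]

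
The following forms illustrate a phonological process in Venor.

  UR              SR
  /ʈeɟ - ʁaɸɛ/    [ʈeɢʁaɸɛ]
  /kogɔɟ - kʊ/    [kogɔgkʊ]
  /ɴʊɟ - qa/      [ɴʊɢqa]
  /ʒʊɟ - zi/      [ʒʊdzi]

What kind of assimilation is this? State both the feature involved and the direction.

The segment that alternates is /ɟ/, which surfaces as [ɢ] when adjacent to /ʁ/.
/ɟ/ is palatal while /ʁ/ is uvular; the output [ɢ] is uvular, matching the trigger — so the feature that spreads is place.
Manner and voice are unchanged, so the assimilation is partial, not total.
Checking the remaining alternations: /ɟ/ → [g] before /k/ (palatal → velar, matching velar); /ɟ/ → [ɢ] before /q/ (palatal → uvular, matching uvular); /ɟ/ → [d] before /z/ (palatal → alveolar, matching alveolar) — only place changes, and always toward the following segment.
The trigger is the following segment, so the direction is regressive (anticipatory).

regressive place assimilation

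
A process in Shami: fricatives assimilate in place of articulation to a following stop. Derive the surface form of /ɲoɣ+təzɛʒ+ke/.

[ɲoztəzɛɣke]

The rule targets /ɣ/ (voiced velar fricative), which sits before the trigger /t/ (alveolar).
The voiced alveolar fricative is [z], so /ɣ/ → [z].
At the second juncture, /ʒ/ likewise becomes [ɣ] adjacent to /k/.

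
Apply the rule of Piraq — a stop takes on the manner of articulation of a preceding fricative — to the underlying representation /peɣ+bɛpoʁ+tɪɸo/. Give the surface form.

The rule targets /b/ (voiced bilabial stop), which sits after the trigger /ɣ/ (fricative).
A voiced bilabial fricative is [β], so the surface segment is [β].
At the second juncture, /t/ likewise becomes [s] adjacent to /ʁ/.

[peɣβɛpoʁsɪɸo]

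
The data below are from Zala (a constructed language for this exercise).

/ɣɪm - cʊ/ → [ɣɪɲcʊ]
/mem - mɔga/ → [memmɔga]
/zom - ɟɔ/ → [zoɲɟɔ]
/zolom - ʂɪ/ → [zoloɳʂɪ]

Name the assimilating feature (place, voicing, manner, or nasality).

place

The segment that alternates is /m/, which surfaces as [ɲ] when adjacent to /c/.
The change bilabial → palatal matches the place of the following /c/, identifying this as place assimilation.
Checking the remaining alternations: /m/ → [ɲ] before /ɟ/ (bilabial → palatal, matching palatal); /m/ → [ɳ] before /ʂ/ (bilabial → retroflex, matching retroflex) — only place changes, and always toward the following segment.
Nothing changes in [memmɔga]: there the adjacent consonants already agree in place (/m/ and /m/ are both bilabial), so this form is consistent with the same rule.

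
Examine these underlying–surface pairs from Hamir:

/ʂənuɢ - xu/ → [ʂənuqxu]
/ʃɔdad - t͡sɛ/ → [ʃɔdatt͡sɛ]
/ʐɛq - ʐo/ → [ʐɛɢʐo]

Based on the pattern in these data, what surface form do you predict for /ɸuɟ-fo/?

[ɸucfo]

The data show regressive voicing assimilation: /ɢ/ → [q] before /x/; /d/ → [t] before /t͡s/; /q/ → [ɢ] before /ʐ/. In each pair only voicing changes, matching the following consonant, while place and manner stay constant.
/ɟ/ is a voiced palatal stop. The following trigger /f/ is voiceless, so /ɟ/ must become voiceless as well.
A voiceless palatal stop is [c], so the surface segment is [c].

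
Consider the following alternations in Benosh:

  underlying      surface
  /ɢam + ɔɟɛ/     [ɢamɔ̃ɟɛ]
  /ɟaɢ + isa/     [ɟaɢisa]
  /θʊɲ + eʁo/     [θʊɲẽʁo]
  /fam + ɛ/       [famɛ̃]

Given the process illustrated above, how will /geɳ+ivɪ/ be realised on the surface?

The data show progressive nasality assimilation (vowel nasalisation): /ɔ/ → [ɔ̃] after /m/; /e/ → [ẽ] after /ɲ/; /ɛ/ → [ɛ̃] after /m/ — a vowel is nasalised by an immediately preceding nasal consonant.
No change occurs in [ɟaɢisa] because the vowel at the boundary is adjacent to an oral consonant, not a nasal (/i/ next to /ɢ/).
The vowel /i/ is adjacent to the preceding nasal /ɳ/, so it acquires [+nasal] and surfaces as [ĩ].

[geɳĩvɪ]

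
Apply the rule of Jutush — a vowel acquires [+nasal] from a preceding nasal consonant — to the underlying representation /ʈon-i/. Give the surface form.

[ʈonĩ]

/i/ sits next to the nasal /n/ and is therefore nasalised to [ĩ].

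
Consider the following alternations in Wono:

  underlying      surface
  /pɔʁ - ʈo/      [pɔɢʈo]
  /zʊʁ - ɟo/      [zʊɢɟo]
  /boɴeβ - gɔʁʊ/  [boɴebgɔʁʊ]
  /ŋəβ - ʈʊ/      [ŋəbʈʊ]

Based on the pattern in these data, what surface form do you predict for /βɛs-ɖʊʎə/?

The data show regressive manner assimilation: /ʁ/ → [ɢ] before /ʈ/; /ʁ/ → [ɢ] before /ɟ/; /β/ → [b] before /g/; /β/ → [b] before /ʈ/. In each pair only manner changes, matching the following consonant, while place and voice stay constant.
/s/ is a voiceless alveolar fricative. The following trigger /ɖ/ is a stop, so /s/ must become a stop as well.
A voiceless alveolar stop is [t], so the surface segment is [t].

[βɛtɖʊʎə]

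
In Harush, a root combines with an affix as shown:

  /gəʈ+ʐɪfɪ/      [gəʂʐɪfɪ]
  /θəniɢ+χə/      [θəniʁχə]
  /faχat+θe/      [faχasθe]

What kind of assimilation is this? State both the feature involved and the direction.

regressive manner assimilation

Comparing underlying and surface forms, /ʈ/ → [ʂ] is the alternation; the neighbouring /ʐ/ is constant.
The change stop → fricative matches the manner of the following /ʐ/, identifying this as manner assimilation.
Place and voice are unchanged, so the assimilation is partial, not total.
The same holds elsewhere in the data: /ɢ/ → [ʁ] before /χ/ (stop → fricative, matching a fricative); /t/ → [s] before /θ/ (stop → fricative, matching a fricative) — only manner changes, and always toward the following segment.
The trigger is the following segment, so the direction is regressive (anticipatory).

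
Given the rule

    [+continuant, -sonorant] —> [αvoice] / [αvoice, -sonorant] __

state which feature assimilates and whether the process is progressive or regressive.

The rule copies [voice] from the environment onto the target, so the assimilating feature is voicing.
The conditioning segment sits to the left of the focus bar, meaning the trigger precedes the segment that changes — progressive assimilation.

progressive voicing assimilation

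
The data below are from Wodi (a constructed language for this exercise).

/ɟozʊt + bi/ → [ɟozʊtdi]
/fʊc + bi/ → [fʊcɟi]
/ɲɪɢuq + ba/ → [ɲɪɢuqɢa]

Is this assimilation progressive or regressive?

progressive

The segment that alternates is /b/, which surfaces as [d] when adjacent to /t/.
The change bilabial → alveolar matches the place of the preceding /t/, identifying this as place assimilation.
Checking the remaining alternations: /b/ → [ɟ] after /c/ (bilabial → palatal, matching palatal); /b/ → [ɢ] after /q/ (bilabial → uvular, matching uvular) — only place changes, and always toward the preceding segment.
The trigger is the preceding segment, so the direction is progressive (perseverative).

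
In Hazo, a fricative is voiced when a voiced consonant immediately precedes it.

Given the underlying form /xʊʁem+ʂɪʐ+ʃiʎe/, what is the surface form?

/ʂ/ is a voiceless retroflex fricative. The preceding trigger /m/ is voiced, so /ʂ/ must become voiced as well.
Changing only its voicing to voiced gives [ʐ] — the voiced retroflex fricative.
At the second juncture, /ʃ/ likewise becomes [ʒ] adjacent to /ʐ/.

[xʊʁemʐɪʐʒiʎe]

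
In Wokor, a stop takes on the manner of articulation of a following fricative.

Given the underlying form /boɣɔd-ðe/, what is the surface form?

The rule targets /d/ (voiced alveolar stop), which sits before the trigger /ð/ (fricative).
The voiced alveolar fricative is [z], so /d/ → [z].

[boɣɔzðe]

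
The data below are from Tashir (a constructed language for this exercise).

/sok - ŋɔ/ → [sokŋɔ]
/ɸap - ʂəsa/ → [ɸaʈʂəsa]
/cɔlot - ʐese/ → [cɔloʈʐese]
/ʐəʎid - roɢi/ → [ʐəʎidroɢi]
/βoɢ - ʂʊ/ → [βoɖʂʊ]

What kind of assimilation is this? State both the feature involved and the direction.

Comparing underlying and surface forms, /p/ → [ʈ] is the alternation; the neighbouring /ʂ/ is constant.
/p/ is bilabial while /ʂ/ is retroflex; the output [ʈ] is retroflex, matching the trigger — so the feature that spreads is place.
Manner and voice are unchanged, so the assimilation is partial, not total.
The other alternating forms pattern the same way: /t/ → [ʈ] before /ʐ/ (alveolar → retroflex, matching retroflex); /ɢ/ → [ɖ] before /ʂ/ (uvular → retroflex, matching retroflex) — only place changes, and always toward the following segment.
Nothing changes in [sokŋɔ], [ʐəʎidroɢi]: there the adjacent consonants already agree in place (/k/ and /ŋ/ are both velar; /d/ and /r/ are both alveolar), so these forms are consistent with the same rule.
Since the segment that changes precedes the conditioning segment, the assimilation is regressive.

regressive place assimilation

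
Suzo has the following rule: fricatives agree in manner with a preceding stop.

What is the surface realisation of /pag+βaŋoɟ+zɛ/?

/β/ is a voiced bilabial fricative. The preceding trigger /g/ is a stop, so /β/ must become a stop as well.
The voiced bilabial stop is [b], so /β/ → [b].
The same rule applies at the second boundary: /z/ → [d] next to /ɟ/.

[pagbaŋoɟdɛ]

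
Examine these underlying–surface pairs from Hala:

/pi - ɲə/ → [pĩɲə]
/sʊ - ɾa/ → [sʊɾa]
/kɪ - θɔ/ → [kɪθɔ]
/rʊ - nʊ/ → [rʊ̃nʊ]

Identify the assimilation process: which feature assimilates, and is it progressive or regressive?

The vowel /i/ surfaces as nasalised [ĩ] next to the following nasal /ɲ/ — it has acquired the [+nasal] feature of its neighbour.
The other form shows the same pattern: /ʊ/ → [ʊ̃] before /n/ — each time a vowel is nasalised next to a following nasal.
No change occurs in [sʊɾa], [kɪθɔ] because the vowel at the boundary is adjacent to an oral consonant, not a nasal (/ʊ/ next to /ɾ/; /ɪ/ next to /θ/).
Because the conditioning nasal is to the right of the vowel that changes, the process is regressive (anticipatory).

regressive nasality assimilation (vowel nasalisation)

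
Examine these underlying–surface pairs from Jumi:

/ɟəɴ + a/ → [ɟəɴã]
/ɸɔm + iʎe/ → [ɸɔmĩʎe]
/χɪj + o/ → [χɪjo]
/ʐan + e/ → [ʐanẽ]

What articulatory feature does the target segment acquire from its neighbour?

The vowel /a/ surfaces as nasalised [ã] next to the preceding nasal /ɴ/ — it has acquired the [+nasal] feature of its neighbour.
The other forms show the same pattern: /i/ → [ĩ] after /m/; /e/ → [ẽ] after /n/ — each time a vowel is nasalised next to a preceding nasal.
No change occurs in [χɪjo] because the vowel at the boundary is adjacent to an oral consonant, not a nasal (/o/ next to /j/).

nasality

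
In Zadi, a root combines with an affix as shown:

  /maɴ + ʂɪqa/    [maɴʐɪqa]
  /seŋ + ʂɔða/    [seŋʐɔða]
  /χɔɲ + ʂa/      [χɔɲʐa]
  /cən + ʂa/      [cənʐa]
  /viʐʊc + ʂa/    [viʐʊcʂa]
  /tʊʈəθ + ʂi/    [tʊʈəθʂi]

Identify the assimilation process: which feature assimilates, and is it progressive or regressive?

progressive voicing assimilation

Underlying /ʂ/ is realised as [ʐ] next to /ɴ/; /ɴ/ itself does not change.
The change voiceless → voiced matches the voicing of the preceding /ɴ/, identifying this as voicing assimilation.
Place and manner are unchanged, so the assimilation is partial, not total.
The same holds elsewhere in the data: /ʂ/ → [ʐ] after /ŋ/ (voiceless → voiced, matching voiced); /ʂ/ → [ʐ] after /ɲ/ (voiceless → voiced, matching voiced); /ʂ/ → [ʐ] after /n/ (voiceless → voiced, matching voiced) — only voicing changes, and always toward the preceding segment.
Nothing changes in [viʐʊcʂa], [tʊʈəθʂi]: there the adjacent consonants already agree in voicing (/ʂ/ and /c/ are both voiceless; /ʂ/ and /θ/ are both voiceless), so these forms are consistent with the same rule.
The trigger is the preceding segment, so the direction is progressive (perseverative).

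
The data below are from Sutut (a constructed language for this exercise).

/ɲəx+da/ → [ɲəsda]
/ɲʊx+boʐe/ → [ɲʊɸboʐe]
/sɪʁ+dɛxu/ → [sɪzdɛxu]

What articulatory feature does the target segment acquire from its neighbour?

Underlying /x/ is realised as [s] next to /d/; /d/ itself does not change.
/x/ is velar while /d/ is alveolar; the output [s] is alveolar, matching the trigger — so the feature that spreads is place.
The same holds elsewhere in the data: /x/ → [ɸ] before /b/ (velar → bilabial, matching bilabial); /ʁ/ → [z] before /d/ (uvular → alveolar, matching alveolar) — only place changes, and always toward the following segment.

place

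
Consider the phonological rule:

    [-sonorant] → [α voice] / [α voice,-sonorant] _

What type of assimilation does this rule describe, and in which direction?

The rule copies [voice] from the environment onto the target, so the assimilating feature is voicing.
Since the environment is written before the underscore, the trigger precedes the target; the direction is progressive.

progressive voicing assimilation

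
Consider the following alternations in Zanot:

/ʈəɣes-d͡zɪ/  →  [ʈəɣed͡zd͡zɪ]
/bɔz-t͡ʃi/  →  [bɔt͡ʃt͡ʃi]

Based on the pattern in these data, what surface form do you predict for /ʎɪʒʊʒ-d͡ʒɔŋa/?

[ʎɪʒʊd͡ʒd͡ʒɔŋa]

The data show regressive total assimilation (/s/ → [d͡z] before /d͡z/; /z/ → [t͡ʃ] before /t͡ʃ/): in every case the target segment becomes identical to its following neighbour, copying more than a single feature.
/ʒ/ is the segment targeted by the rule; it sits immediately before /d͡ʒ/, so it assimilates completely and surfaces as [d͡ʒ].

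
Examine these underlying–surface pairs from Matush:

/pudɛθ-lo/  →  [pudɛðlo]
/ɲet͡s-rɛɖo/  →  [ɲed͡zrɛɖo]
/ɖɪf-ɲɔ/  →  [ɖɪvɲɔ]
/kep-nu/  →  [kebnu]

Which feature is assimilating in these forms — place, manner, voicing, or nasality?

voicing

Comparing underlying and surface forms, /θ/ → [ð] is the alternation; the neighbouring /l/ is constant.
/θ/ is voiceless while /l/ is voiced; the output [ð] is voiced, matching the trigger — so the feature that spreads is voicing.
The other alternating forms pattern the same way: /t͡s/ → [d͡z] before /r/ (voiceless → voiced, matching voiced); /f/ → [v] before /ɲ/ (voiceless → voiced, matching voiced); /p/ → [b] before /n/ (voiceless → voiced, matching voiced) — only voicing changes, and always toward the following segment.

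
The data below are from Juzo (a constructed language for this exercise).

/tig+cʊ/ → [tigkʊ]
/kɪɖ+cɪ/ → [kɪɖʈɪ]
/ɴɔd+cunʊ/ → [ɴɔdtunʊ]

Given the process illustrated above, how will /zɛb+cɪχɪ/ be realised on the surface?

The data show progressive place assimilation: /c/ → [k] after /g/; /c/ → [ʈ] after /ɖ/; /c/ → [t] after /d/. In each pair only place changes, matching the preceding consonant, while manner and voice stay constant.
The rule targets /c/ (voiceless palatal stop), which sits after the trigger /b/ (bilabial).
A voiceless bilabial stop is [p], so the surface segment is [p].

[zɛbpɪχɪ]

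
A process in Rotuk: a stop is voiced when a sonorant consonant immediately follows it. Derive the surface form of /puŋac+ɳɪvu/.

The rule targets /c/ (voiceless palatal stop), which sits before the trigger /ɳ/ (voiced).
The voiced palatal stop is [ɟ], so /c/ → [ɟ].

[puŋaɟɳɪvu]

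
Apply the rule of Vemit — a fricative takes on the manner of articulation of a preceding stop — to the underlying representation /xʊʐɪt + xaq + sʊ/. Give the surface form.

/x/ is a voiceless velar fricative. The preceding trigger /t/ is a stop, so /x/ must become a stop as well.
A voiceless velar stop is [k], so the surface segment is [k].
The same rule applies at the second boundary: /s/ → [t] next to /q/.

[xʊʐɪtkaqtʊ]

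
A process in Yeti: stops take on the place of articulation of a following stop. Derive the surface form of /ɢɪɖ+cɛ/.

[ɢɪɟcɛ]

/ɖ/ is a voiced retroflex stop. The following trigger /c/ is palatal, so /ɖ/ must become palatal as well.
A voiced palatal stop is [ɟ], so the surface segment is [ɟ].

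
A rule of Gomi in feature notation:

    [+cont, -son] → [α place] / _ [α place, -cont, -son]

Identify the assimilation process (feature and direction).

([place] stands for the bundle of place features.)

regressive place assimilation

The shared variable α links the value of the place features (abbreviated [place]) on the target to the same value on the neighbouring segment, so place is the feature that assimilates.
Since the environment is written after the underscore, the trigger follows the target; the direction is regressive.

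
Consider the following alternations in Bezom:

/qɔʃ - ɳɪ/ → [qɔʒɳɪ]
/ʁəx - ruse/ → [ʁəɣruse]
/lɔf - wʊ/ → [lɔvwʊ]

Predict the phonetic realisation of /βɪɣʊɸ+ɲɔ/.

The data show regressive voicing assimilation: /ʃ/ → [ʒ] before /ɳ/; /x/ → [ɣ] before /r/; /f/ → [v] before /w/. In each pair only voicing changes, matching the following consonant, while place and manner stay constant.
The rule targets /ɸ/ (voiceless bilabial fricative), which sits before the trigger /ɲ/ (voiced).
A voiced bilabial fricative is [β], so the surface segment is [β].

[βɪɣʊβɲɔ]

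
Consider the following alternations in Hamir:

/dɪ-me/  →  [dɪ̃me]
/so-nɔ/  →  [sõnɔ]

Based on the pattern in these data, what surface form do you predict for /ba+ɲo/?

The data show regressive nasality assimilation (vowel nasalisation): /ɪ/ → [ɪ̃] before /m/; /o/ → [õ] before /n/ — a vowel is nasalised by an immediately following nasal consonant.
The vowel /a/ is adjacent to the following nasal /ɲ/, so it acquires [+nasal] and surfaces as [ã].

[bãɲo]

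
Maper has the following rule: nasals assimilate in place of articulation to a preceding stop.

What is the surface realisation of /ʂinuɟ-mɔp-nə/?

/m/ is a voiced bilabial nasal. The preceding trigger /ɟ/ is palatal, so /m/ must become palatal as well.
Changing only its place to palatal gives [ɲ] — the voiced palatal nasal.
The same rule applies at the second boundary: /n/ → [m] next to /p/.

[ʂinuɟɲɔpmə]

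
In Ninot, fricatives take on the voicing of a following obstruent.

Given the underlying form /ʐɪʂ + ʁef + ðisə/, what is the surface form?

[ʐɪʐʁevðisə]

/ʂ/ is a voiceless retroflex fricative. The following trigger /ʁ/ is voiced, so /ʂ/ must become voiced as well.
A voiced retroflex fricative is [ʐ], so the surface segment is [ʐ].
At the second juncture, /f/ likewise becomes [v] adjacent to /ð/.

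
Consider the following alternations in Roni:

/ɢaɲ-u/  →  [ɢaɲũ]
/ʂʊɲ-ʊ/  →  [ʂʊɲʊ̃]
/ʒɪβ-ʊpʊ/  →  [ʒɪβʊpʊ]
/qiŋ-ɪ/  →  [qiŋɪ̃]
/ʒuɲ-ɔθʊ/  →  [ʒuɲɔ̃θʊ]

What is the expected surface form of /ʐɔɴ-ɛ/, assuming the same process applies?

[ʐɔɴɛ̃]

The data show progressive nasality assimilation (vowel nasalisation): /u/ → [ũ] after /ɲ/; /ʊ/ → [ʊ̃] after /ɲ/; /ɪ/ → [ɪ̃] after /ŋ/; /ɔ/ → [ɔ̃] after /ɲ/ — a vowel is nasalised by an immediately preceding nasal consonant.
No change occurs in [ʒɪβʊpʊ] because the vowel at the boundary is adjacent to an oral consonant, not a nasal (/ʊ/ next to /β/).
The vowel /ɛ/ is adjacent to the preceding nasal /ɴ/, so it acquires [+nasal] and surfaces as [ɛ̃].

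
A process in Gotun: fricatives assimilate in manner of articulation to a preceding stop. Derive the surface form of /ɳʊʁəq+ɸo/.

[ɳʊʁəqpo]

/ɸ/ is a voiceless bilabial fricative. The preceding trigger /q/ is a stop, so /ɸ/ must become a stop as well.
Changing only its manner to stop gives [p] — the voiceless bilabial stop.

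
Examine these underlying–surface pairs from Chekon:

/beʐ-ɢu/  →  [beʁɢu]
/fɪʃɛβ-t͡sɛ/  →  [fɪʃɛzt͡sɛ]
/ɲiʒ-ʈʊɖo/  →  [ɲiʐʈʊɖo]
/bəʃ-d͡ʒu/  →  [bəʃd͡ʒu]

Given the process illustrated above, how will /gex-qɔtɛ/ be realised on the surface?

[geχqɔtɛ]

The data show regressive place assimilation: /ʐ/ → [ʁ] before /ɢ/; /β/ → [z] before /t͡s/; /ʒ/ → [ʐ] before /ʈ/. In each pair only place changes, matching the following consonant, while manner and voice stay constant.
No alternation appears in [bəʃd͡ʒu]: there the adjacent consonants already agree in place (/ʃ/ and /d͡ʒ/ are both postalveolar), so this form is consistent with the same rule.
/x/ is a voiceless velar fricative. The following trigger /q/ is uvular, so /x/ must become uvular as well.
A voiceless uvular fricative is [χ], so the surface segment is [χ].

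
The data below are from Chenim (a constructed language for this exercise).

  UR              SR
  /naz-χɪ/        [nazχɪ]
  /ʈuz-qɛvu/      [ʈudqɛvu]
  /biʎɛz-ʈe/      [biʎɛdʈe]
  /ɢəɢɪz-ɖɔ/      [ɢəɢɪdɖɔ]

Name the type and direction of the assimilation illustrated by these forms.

The segment that alternates is /z/, which surfaces as [d] when adjacent to /q/.
/z/ is a fricative while /q/ is a stop; the output [d] is a stop, matching the trigger — so the feature that spreads is manner.
Place and voice are unchanged, so the assimilation is partial, not total.
The other alternating forms pattern the same way: /z/ → [d] before /ʈ/ (fricative → stop, matching a stop); /z/ → [d] before /ɖ/ (fricative → stop, matching a stop) — only manner changes, and always toward the following segment.
No alternation appears in [nazχɪ]: there the adjacent consonants already agree in manner (/z/ and /χ/ are both fricatives), so this form is consistent with the same rule.
The trigger is the following segment, so the direction is regressive (anticipatory).

regressive manner assimilation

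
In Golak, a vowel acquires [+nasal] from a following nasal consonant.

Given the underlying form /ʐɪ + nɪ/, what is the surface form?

/ɪ/ sits next to the nasal /n/ and is therefore nasalised to [ɪ̃].

[ʐɪ̃nɪ]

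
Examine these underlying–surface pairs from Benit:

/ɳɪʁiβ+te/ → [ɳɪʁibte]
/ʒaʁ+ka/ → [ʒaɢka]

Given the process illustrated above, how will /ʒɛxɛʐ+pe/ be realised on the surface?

[ʒɛxɛɖpe]

The data show regressive manner assimilation: /β/ → [b] before /t/; /ʁ/ → [ɢ] before /k/. In each pair only manner changes, matching the following consonant, while place and voice stay constant.
The rule targets /ʐ/ (voiced retroflex fricative), which sits before the trigger /p/ (stop).
Changing only its manner to stop gives [ɖ] — the voiced retroflex stop.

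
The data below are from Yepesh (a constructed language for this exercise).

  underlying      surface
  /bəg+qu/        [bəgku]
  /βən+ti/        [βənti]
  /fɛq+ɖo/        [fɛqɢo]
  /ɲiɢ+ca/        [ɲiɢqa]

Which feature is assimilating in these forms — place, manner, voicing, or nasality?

place

The segment that alternates is /q/, which surfaces as [k] when adjacent to /g/.
/q/ is uvular while /g/ is velar; the output [k] is velar, matching the trigger — so the feature that spreads is place.
The same holds elsewhere in the data: /ɖ/ → [ɢ] after /q/ (retroflex → uvular, matching uvular); /c/ → [q] after /ɢ/ (palatal → uvular, matching uvular) — only place changes, and always toward the preceding segment.
No alternation appears in [βənti]: there the adjacent consonants already agree in place (/t/ and /n/ are both alveolar), so this form is consistent with the same rule.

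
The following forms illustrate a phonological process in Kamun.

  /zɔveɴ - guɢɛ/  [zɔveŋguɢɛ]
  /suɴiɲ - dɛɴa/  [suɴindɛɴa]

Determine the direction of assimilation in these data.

The segment that alternates is /ɴ/, which surfaces as [ŋ] when adjacent to /g/.
The change uvular → velar matches the place of the following /g/, identifying this as place assimilation.
The other alternating form patterns the same way: /ɲ/ → [n] before /d/ (palatal → alveolar, matching alveolar) — only place changes, and always toward the following segment.
The trigger is the following segment, so the direction is regressive (anticipatory).

regressive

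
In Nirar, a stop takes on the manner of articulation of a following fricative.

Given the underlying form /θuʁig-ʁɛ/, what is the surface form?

[θuʁiɣʁɛ]

The rule targets /g/ (voiced velar stop), which sits before the trigger /ʁ/ (fricative).
Changing only its manner to fricative gives [ɣ] — the voiced velar fricative.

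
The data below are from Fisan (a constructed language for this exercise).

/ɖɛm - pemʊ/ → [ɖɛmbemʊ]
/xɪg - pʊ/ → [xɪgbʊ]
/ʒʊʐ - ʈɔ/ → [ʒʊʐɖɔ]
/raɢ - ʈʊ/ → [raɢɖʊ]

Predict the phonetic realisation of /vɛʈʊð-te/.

[vɛʈʊðde]

The data show progressive voicing assimilation: /p/ → [b] after /m/; /p/ → [b] after /g/; /ʈ/ → [ɖ] after /ʐ/; /ʈ/ → [ɖ] after /ɢ/. In each pair only voicing changes, matching the preceding consonant, while place and manner stay constant.
/t/ is a voiceless alveolar stop. The preceding trigger /ð/ is voiced, so /t/ must become voiced as well.
The voiced alveolar stop is [d], so /t/ → [d].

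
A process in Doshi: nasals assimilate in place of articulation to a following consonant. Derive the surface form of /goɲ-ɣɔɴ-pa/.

[goŋɣɔmpa]

/ɲ/ is a voiced palatal nasal. The following trigger /ɣ/ is velar, so /ɲ/ must become velar as well.
Changing only its place to velar gives [ŋ] — the voiced velar nasal.
At the second juncture, /ɴ/ likewise becomes [m] adjacent to /p/.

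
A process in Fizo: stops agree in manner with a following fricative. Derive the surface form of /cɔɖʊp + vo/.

The rule targets /p/ (voiceless bilabial stop), which sits before the trigger /v/ (fricative).
The voiceless bilabial fricative is [ɸ], so /p/ → [ɸ].

[cɔɖʊɸvo]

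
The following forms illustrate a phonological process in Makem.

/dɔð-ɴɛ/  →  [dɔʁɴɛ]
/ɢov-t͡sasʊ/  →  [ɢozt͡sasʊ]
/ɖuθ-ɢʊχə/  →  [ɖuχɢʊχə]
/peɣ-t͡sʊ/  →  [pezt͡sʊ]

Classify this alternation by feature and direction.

regressive place assimilation

Comparing underlying and surface forms, /ð/ → [ʁ] is the alternation; the neighbouring /ɴ/ is constant.
The change dental → uvular matches the place of the following /ɴ/, identifying this as place assimilation.
Manner and voice are unchanged, so the assimilation is partial, not total.
The other alternating forms pattern the same way: /v/ → [z] before /t͡s/ (labiodental → alveolar, matching alveolar); /θ/ → [χ] before /ɢ/ (dental → uvular, matching uvular); /ɣ/ → [z] before /t͡s/ (velar → alveolar, matching alveolar) — only place changes, and always toward the following segment.
The trigger is the following segment, so the direction is regressive (anticipatory).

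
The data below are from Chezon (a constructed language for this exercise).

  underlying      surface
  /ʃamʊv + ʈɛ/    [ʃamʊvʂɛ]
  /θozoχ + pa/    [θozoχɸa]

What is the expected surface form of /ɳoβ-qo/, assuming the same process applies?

[ɳoβχo]

The data show progressive manner assimilation: /ʈ/ → [ʂ] after /v/; /p/ → [ɸ] after /χ/. In each pair only manner changes, matching the preceding consonant, while place and voice stay constant.
The rule targets /q/ (voiceless uvular stop), which sits after the trigger /β/ (fricative).
Changing only its manner to fricative gives [χ] — the voiceless uvular fricative.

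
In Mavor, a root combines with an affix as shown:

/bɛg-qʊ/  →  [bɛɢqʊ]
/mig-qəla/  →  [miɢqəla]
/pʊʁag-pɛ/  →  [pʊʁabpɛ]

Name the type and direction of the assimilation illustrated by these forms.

regressive place assimilation

The segment that alternates is /g/, which surfaces as [ɢ] when adjacent to /q/.
The change velar → uvular matches the place of the following /q/, identifying this as place assimilation.
Manner and voice are unchanged, so the assimilation is partial, not total.
Checking the remaining alternation: /g/ → [b] before /p/ (velar → bilabial, matching bilabial) — only place changes, and always toward the following segment.
Since the segment that changes precedes the conditioning segment, the assimilation is regressive.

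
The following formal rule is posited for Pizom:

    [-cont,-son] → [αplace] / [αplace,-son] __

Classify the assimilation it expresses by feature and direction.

progressive place assimilation

The shared variable α links the value of the place features (abbreviated [place]) on the target to the same value on the neighbouring segment, so place is the feature that assimilates.
Since the environment is written before the underscore, the trigger precedes the target; the direction is progressive.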